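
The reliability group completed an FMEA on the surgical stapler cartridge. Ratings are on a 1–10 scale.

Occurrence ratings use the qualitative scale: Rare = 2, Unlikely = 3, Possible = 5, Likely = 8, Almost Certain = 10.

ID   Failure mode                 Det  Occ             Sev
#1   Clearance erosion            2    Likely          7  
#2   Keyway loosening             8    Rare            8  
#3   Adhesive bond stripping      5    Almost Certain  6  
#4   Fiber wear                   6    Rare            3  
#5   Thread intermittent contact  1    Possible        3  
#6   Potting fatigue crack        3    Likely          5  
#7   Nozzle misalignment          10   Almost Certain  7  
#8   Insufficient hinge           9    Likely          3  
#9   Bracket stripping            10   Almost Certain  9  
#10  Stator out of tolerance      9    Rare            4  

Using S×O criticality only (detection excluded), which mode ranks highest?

Criticality = Severity × Occurrence:
  #1: 7 × 8 = 56
  #2: 8 × 2 = 16
  #3: 6 × 10 = 60
  #4: 3 × 2 = 6
  #5: 3 × 5 = 15
  #6: 5 × 8 = 40
  #7: 7 × 10 = 70
  #8: 3 × 8 = 24
  #9: 9 × 10 = 90
  #10: 4 × 2 = 8
Highest criticality is 90 → #9.

#9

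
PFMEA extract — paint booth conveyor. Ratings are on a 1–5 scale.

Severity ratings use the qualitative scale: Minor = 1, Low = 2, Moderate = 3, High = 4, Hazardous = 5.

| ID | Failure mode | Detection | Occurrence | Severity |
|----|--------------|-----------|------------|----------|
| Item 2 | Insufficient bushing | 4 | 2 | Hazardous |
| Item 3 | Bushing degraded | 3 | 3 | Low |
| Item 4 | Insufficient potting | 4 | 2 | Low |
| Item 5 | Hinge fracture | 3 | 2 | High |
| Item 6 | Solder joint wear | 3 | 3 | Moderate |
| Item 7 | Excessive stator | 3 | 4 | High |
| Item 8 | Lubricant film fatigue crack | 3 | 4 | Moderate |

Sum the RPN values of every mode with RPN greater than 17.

193

RPN = Severity × Occurrence × Detection:
  Item 2: 5 × 2 × 4 = 40
  Item 3: 2 × 3 × 3 = 18
  Item 4: 2 × 2 × 4 = 16
  Item 5: 4 × 2 × 3 = 24
  Item 6: 3 × 3 × 3 = 27
  Item 7: 4 × 4 × 3 = 48
  Item 8: 3 × 4 × 3 = 36
RPN > 17: Item 2 (40), Item 3 (18), Item 5 (24), Item 6 (27), Item 7 (48), Item 8 (36).
Sum: 40 + 18 + 24 + 27 + 48 + 36 = 193.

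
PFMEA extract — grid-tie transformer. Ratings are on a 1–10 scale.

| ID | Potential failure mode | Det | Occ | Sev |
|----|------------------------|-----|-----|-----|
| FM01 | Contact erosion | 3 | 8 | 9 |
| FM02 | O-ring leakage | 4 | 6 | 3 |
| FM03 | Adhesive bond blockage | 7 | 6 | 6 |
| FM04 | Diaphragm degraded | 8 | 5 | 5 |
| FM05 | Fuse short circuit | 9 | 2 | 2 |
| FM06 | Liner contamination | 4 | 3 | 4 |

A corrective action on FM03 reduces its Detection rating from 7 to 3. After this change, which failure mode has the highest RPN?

RPN = Severity × Occurrence × Detection:
  FM01: 9 × 8 × 3 = 216
  FM02: 3 × 6 × 4 = 72
  FM03: 6 × 6 × 7 = 252
  FM04: 5 × 5 × 8 = 200
  FM05: 2 × 2 × 9 = 36
  FM06: 4 × 3 × 4 = 48
After action: FM03 → 6 × 6 × 3 = 108.
Revised RPNs: FM01=216, FM04=200, FM03=108, FM02=72, FM06=48, FM05=36.
Highest is now FM01 (216).

FM01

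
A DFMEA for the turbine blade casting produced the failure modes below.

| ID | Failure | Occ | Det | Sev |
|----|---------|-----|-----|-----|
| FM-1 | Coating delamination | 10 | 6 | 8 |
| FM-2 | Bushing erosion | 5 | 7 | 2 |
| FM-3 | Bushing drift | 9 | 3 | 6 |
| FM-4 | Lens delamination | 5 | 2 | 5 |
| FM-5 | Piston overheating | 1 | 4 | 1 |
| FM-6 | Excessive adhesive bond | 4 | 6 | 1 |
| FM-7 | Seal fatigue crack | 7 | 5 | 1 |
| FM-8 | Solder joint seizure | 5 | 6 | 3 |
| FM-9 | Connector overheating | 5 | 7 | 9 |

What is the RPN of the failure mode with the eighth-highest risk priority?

24

RPN = Severity × Occurrence × Detection:
  FM-1: 8 × 10 × 6 = 480
  FM-2: 2 × 5 × 7 = 70
  FM-3: 6 × 9 × 3 = 162
  FM-4: 5 × 5 × 2 = 50
  FM-5: 1 × 1 × 4 = 4
  FM-6: 1 × 4 × 6 = 24
  FM-7: 1 × 7 × 5 = 35
  FM-8: 3 × 5 × 6 = 90
  FM-9: 9 × 5 × 7 = 315
Sorted descending: 480, 315, 162, 90, 70, 50, 35, 24, 4.
The eighth-highest RPN is 24 (FM-6).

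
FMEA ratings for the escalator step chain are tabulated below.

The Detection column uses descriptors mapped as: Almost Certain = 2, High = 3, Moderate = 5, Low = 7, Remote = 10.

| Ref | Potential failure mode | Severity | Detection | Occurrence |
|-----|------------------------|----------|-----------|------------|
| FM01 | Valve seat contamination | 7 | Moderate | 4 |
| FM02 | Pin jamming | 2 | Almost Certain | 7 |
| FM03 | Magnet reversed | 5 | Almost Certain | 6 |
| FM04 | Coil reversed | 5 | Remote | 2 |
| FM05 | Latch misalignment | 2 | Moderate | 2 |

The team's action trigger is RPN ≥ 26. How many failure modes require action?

4

RPN = Severity × Occurrence × Detection:
  FM01: 7 × 4 × 5 = 140
  FM02: 2 × 7 × 2 = 28
  FM03: 5 × 6 × 2 = 60
  FM04: 5 × 2 × 10 = 100
  FM05: 2 × 2 × 5 = 20
Modes with RPN ≥ 26: FM01 (140), FM02 (28), FM03 (60), FM04 (100) → 4.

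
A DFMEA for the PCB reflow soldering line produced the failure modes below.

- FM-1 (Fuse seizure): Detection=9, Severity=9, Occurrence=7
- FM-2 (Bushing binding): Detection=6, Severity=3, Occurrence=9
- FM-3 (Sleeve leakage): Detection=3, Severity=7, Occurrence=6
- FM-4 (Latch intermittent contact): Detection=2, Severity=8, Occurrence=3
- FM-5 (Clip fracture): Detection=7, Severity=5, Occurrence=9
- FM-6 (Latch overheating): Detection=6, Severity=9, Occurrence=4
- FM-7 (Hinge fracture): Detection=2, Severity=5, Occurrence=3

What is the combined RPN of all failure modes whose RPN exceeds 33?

1434

RPN = Severity × Occurrence × Detection:
  FM-1: 9 × 7 × 9 = 567
  FM-2: 3 × 9 × 6 = 162
  FM-3: 7 × 6 × 3 = 126
  FM-4: 8 × 3 × 2 = 48
  FM-5: 5 × 9 × 7 = 315
  FM-6: 9 × 4 × 6 = 216
  FM-7: 5 × 3 × 2 = 30
RPN > 33: FM-1 (567), FM-2 (162), FM-3 (126), FM-4 (48), FM-5 (315), FM-6 (216).
Sum: 567 + 162 + 126 + 48 + 315 + 216 = 1434.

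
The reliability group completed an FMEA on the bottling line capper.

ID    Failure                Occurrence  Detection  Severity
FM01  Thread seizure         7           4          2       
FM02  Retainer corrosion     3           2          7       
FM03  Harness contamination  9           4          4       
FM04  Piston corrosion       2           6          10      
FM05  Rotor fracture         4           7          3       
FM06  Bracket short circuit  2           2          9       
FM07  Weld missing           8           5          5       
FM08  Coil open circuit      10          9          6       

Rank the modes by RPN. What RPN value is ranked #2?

RPN = Severity × Occurrence × Detection:
  FM01: 2 × 7 × 4 = 56
  FM02: 7 × 3 × 2 = 42
  FM03: 4 × 9 × 4 = 144
  FM04: 10 × 2 × 6 = 120
  FM05: 3 × 4 × 7 = 84
  FM06: 9 × 2 × 2 = 36
  FM07: 5 × 8 × 5 = 200
  FM08: 6 × 10 × 9 = 540
Sorted descending: 540, 200, 144, 120, 84, 56, 42, 36.
The second-highest RPN is 200 (FM07).

200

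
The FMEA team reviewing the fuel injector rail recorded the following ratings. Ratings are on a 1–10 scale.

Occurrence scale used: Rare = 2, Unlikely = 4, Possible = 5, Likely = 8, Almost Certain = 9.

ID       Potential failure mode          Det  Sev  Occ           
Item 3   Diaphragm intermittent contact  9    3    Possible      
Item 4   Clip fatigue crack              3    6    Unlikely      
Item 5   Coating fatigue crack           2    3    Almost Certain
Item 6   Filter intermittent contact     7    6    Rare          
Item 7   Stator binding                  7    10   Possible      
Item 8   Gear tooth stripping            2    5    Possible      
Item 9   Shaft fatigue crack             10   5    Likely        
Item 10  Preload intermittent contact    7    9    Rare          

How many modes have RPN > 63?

6

RPN = Severity × Occurrence × Detection:
  Item 3: 3 × 5 × 9 = 135
  Item 4: 6 × 4 × 3 = 72
  Item 5: 3 × 9 × 2 = 54
  Item 6: 6 × 2 × 7 = 84
  Item 7: 10 × 5 × 7 = 350
  Item 8: 5 × 5 × 2 = 50
  Item 9: 5 × 8 × 10 = 400
  Item 10: 9 × 2 × 7 = 126
Modes with RPN > 63: Item 3 (135), Item 4 (72), Item 6 (84), Item 7 (350), Item 9 (400), Item 10 (126) → 6.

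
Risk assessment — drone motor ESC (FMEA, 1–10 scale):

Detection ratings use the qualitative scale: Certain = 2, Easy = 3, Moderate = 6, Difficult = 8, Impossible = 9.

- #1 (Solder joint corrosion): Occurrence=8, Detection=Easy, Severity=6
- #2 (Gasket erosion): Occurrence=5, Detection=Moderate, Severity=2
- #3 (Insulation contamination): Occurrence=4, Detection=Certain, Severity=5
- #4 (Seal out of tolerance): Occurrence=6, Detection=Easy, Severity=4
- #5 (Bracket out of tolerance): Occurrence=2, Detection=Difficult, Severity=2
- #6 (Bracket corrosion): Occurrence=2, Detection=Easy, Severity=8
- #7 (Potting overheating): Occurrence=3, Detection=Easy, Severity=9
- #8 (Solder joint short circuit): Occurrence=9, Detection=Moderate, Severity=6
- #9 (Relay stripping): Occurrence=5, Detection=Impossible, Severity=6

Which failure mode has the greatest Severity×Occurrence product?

#8

Criticality = Severity × Occurrence:
  #1: 6 × 8 = 48
  #2: 2 × 5 = 10
  #3: 5 × 4 = 20
  #4: 4 × 6 = 24
  #5: 2 × 2 = 4
  #6: 8 × 2 = 16
  #7: 9 × 3 = 27
  #8: 6 × 9 = 54
  #9: 6 × 5 = 30
Highest criticality is 54 → #8.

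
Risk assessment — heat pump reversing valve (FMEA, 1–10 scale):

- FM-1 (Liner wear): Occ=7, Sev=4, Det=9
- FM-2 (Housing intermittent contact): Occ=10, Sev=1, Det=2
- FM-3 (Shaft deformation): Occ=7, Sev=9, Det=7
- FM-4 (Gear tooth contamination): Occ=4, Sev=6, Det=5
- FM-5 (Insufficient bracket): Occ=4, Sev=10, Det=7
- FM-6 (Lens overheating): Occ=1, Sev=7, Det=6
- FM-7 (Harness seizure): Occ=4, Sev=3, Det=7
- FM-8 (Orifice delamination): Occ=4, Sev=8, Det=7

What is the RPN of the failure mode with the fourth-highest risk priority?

RPN = Severity × Occurrence × Detection:
  FM-1: 4 × 7 × 9 = 252
  FM-2: 1 × 10 × 2 = 20
  FM-3: 9 × 7 × 7 = 441
  FM-4: 6 × 4 × 5 = 120
  FM-5: 10 × 4 × 7 = 280
  FM-6: 7 × 1 × 6 = 42
  FM-7: 3 × 4 × 7 = 84
  FM-8: 8 × 4 × 7 = 224
Sorted descending: 441, 280, 252, 224, 120, 84, 42, 20.
The fourth-highest RPN is 224 (FM-8).

224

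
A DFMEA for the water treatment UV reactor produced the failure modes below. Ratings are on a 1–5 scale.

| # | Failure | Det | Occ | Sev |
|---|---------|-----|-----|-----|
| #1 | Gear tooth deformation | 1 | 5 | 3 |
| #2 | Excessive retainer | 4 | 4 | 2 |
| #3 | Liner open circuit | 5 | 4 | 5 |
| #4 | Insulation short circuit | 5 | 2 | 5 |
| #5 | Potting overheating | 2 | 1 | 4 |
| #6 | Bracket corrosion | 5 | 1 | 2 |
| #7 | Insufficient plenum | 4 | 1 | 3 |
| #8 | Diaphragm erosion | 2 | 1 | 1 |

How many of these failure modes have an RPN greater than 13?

RPN = Severity × Occurrence × Detection:
  #1: 3 × 5 × 1 = 15
  #2: 2 × 4 × 4 = 32
  #3: 5 × 4 × 5 = 100
  #4: 5 × 2 × 5 = 50
  #5: 4 × 1 × 2 = 8
  #6: 2 × 1 × 5 = 10
  #7: 3 × 1 × 4 = 12
  #8: 1 × 1 × 2 = 2
Modes with RPN > 13: #1 (15), #2 (32), #3 (100), #4 (50) → 4.

4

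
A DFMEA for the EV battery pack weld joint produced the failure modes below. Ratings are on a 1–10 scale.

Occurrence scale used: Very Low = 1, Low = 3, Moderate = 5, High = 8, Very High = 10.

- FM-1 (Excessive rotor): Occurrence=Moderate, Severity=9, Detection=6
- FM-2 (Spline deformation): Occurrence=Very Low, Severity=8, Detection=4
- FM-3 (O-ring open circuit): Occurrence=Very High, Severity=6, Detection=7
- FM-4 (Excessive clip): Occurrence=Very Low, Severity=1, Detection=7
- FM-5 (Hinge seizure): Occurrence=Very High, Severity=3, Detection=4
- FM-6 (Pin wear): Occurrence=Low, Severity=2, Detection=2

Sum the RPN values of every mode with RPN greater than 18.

842

RPN = Severity × Occurrence × Detection:
  FM-1: 9 × 5 × 6 = 270
  FM-2: 8 × 1 × 4 = 32
  FM-3: 6 × 10 × 7 = 420
  FM-4: 1 × 1 × 7 = 7
  FM-5: 3 × 10 × 4 = 120
  FM-6: 2 × 3 × 2 = 12
RPN > 18: FM-1 (270), FM-2 (32), FM-3 (420), FM-5 (120).
Sum: 270 + 32 + 420 + 120 = 842.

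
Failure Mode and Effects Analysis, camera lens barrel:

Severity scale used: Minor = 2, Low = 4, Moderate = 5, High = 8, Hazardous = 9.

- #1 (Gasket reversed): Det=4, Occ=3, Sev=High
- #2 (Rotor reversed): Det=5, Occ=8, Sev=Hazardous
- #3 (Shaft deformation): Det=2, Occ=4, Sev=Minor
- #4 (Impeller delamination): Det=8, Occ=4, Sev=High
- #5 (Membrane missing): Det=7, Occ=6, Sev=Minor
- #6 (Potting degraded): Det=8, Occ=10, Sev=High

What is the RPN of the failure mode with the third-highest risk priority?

RPN = Severity × Occurrence × Detection:
  #1: 8 × 3 × 4 = 96
  #2: 9 × 8 × 5 = 360
  #3: 2 × 4 × 2 = 16
  #4: 8 × 4 × 8 = 256
  #5: 2 × 6 × 7 = 84
  #6: 8 × 10 × 8 = 640
Sorted descending: 640, 360, 256, 96, 84, 16.
The third-highest RPN is 256 (#4).

256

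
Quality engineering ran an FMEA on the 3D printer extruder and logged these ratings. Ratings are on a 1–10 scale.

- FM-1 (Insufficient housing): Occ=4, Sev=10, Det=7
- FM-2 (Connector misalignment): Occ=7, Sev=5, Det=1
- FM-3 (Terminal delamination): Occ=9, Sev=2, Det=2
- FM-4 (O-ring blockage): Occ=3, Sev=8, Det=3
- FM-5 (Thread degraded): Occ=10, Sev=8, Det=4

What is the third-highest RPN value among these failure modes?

72

RPN = Severity × Occurrence × Detection:
  FM-1: 10 × 4 × 7 = 280
  FM-2: 5 × 7 × 1 = 35
  FM-3: 2 × 9 × 2 = 36
  FM-4: 8 × 3 × 3 = 72
  FM-5: 8 × 10 × 4 = 320
Sorted descending: 320, 280, 72, 36, 35.
The third-highest RPN is 72 (FM-4).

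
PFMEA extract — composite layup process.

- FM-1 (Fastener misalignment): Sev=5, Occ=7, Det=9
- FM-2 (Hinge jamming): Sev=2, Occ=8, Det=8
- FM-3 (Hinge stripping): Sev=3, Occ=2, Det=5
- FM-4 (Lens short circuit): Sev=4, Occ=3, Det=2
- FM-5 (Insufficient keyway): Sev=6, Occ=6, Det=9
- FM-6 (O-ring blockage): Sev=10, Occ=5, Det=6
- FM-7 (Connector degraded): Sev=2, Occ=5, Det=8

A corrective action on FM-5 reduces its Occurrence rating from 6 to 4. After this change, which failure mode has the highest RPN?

FM-1

RPN = Severity × Occurrence × Detection:
  FM-1: 5 × 7 × 9 = 315
  FM-2: 2 × 8 × 8 = 128
  FM-3: 3 × 2 × 5 = 30
  FM-4: 4 × 3 × 2 = 24
  FM-5: 6 × 6 × 9 = 324
  FM-6: 10 × 5 × 6 = 300
  FM-7: 2 × 5 × 8 = 80
After action: FM-5 → 6 × 4 × 9 = 216.
Revised RPNs: FM-1=315, FM-6=300, FM-5=216, FM-2=128, FM-7=80, FM-3=30, FM-4=24.
Highest is now FM-1 (315).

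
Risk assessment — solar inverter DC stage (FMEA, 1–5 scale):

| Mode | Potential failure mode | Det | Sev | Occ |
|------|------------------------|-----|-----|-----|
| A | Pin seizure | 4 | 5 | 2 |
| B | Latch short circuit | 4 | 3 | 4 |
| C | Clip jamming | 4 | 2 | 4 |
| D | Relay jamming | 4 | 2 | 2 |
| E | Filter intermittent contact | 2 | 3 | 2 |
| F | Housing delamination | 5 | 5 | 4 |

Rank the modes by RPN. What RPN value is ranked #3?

40

RPN = Severity × Occurrence × Detection:
  A: 5 × 2 × 4 = 40
  B: 3 × 4 × 4 = 48
  C: 2 × 4 × 4 = 32
  D: 2 × 2 × 4 = 16
  E: 3 × 2 × 2 = 12
  F: 5 × 4 × 5 = 100
Sorted descending: 100, 48, 40, 32, 16, 12.
The third-highest RPN is 40 (A).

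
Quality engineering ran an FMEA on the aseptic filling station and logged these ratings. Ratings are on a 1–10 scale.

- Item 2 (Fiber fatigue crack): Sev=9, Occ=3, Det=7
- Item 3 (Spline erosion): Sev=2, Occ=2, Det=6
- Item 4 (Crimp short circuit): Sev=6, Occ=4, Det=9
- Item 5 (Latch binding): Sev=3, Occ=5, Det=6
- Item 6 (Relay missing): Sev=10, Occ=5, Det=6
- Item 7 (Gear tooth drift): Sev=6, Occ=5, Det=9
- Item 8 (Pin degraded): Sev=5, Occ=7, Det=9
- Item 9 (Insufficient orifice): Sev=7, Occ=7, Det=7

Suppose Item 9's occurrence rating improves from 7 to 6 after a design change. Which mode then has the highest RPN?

Item 8

RPN = Severity × Occurrence × Detection:
  Item 2: 9 × 3 × 7 = 189
  Item 3: 2 × 2 × 6 = 24
  Item 4: 6 × 4 × 9 = 216
  Item 5: 3 × 5 × 6 = 90
  Item 6: 10 × 5 × 6 = 300
  Item 7: 6 × 5 × 9 = 270
  Item 8: 5 × 7 × 9 = 315
  Item 9: 7 × 7 × 7 = 343
After action: Item 9 → 7 × 6 × 7 = 294.
Revised RPNs: Item 8=315, Item 6=300, Item 9=294, Item 7=270, Item 4=216, Item 2=189, Item 5=90, Item 3=24.
Highest is now Item 8 (315).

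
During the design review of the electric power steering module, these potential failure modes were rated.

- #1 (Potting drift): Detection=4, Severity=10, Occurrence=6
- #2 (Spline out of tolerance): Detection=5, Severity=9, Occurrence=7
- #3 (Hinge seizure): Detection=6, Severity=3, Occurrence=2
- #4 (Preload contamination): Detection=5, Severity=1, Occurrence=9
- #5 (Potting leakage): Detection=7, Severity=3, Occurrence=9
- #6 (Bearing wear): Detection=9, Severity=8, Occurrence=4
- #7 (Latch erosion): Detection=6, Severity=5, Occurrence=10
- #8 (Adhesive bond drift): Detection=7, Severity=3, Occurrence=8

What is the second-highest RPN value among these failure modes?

300

RPN = Severity × Occurrence × Detection:
  #1: 10 × 6 × 4 = 240
  #2: 9 × 7 × 5 = 315
  #3: 3 × 2 × 6 = 36
  #4: 1 × 9 × 5 = 45
  #5: 3 × 9 × 7 = 189
  #6: 8 × 4 × 9 = 288
  #7: 5 × 10 × 6 = 300
  #8: 3 × 8 × 7 = 168
Sorted descending: 315, 300, 288, 240, 189, 168, 45, 36.
The second-highest RPN is 300 (#7).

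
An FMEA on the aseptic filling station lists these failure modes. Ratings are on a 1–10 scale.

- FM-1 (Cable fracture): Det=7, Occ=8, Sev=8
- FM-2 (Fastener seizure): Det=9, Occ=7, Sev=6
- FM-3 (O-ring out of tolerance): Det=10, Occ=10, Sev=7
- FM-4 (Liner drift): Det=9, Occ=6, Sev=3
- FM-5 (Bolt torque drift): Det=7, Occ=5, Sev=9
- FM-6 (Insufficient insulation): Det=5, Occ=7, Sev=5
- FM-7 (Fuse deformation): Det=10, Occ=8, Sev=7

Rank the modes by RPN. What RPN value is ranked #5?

RPN = Severity × Occurrence × Detection:
  FM-1: 8 × 8 × 7 = 448
  FM-2: 6 × 7 × 9 = 378
  FM-3: 7 × 10 × 10 = 700
  FM-4: 3 × 6 × 9 = 162
  FM-5: 9 × 5 × 7 = 315
  FM-6: 5 × 7 × 5 = 175
  FM-7: 7 × 8 × 10 = 560
Sorted descending: 700, 560, 448, 378, 315, 175, 162.
The fifth-highest RPN is 315 (FM-5).

315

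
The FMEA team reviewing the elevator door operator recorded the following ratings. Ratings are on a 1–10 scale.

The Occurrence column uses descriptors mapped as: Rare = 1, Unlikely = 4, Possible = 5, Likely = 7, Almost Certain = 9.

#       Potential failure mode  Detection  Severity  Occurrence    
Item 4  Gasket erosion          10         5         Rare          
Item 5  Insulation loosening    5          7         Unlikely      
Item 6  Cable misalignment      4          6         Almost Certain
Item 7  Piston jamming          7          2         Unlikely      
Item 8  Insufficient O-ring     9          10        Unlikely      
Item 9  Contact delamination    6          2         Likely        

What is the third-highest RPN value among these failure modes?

140

RPN = Severity × Occurrence × Detection:
  Item 4: 5 × 1 × 10 = 50
  Item 5: 7 × 4 × 5 = 140
  Item 6: 6 × 9 × 4 = 216
  Item 7: 2 × 4 × 7 = 56
  Item 8: 10 × 4 × 9 = 360
  Item 9: 2 × 7 × 6 = 84
Sorted descending: 360, 216, 140, 84, 56, 50.
The third-highest RPN is 140 (Item 5).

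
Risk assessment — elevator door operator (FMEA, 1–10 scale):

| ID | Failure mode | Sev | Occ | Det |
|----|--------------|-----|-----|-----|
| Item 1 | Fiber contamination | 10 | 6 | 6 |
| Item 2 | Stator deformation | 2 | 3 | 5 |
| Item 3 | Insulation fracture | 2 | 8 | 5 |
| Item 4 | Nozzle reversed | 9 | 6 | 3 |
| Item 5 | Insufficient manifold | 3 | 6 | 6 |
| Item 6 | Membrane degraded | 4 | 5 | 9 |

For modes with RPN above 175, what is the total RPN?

RPN = Severity × Occurrence × Detection:
  Item 1: 10 × 6 × 6 = 360
  Item 2: 2 × 3 × 5 = 30
  Item 3: 2 × 8 × 5 = 80
  Item 4: 9 × 6 × 3 = 162
  Item 5: 3 × 6 × 6 = 108
  Item 6: 4 × 5 × 9 = 180
RPN > 175: Item 1 (360), Item 6 (180).
Sum: 360 + 180 = 540.

540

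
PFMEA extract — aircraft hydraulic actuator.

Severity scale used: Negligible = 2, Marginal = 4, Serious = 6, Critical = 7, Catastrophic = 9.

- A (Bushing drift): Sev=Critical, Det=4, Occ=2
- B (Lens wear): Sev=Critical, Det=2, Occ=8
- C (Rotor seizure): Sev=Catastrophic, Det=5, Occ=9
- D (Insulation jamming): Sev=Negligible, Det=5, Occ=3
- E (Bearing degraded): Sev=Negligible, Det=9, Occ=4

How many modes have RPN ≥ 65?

3

RPN = Severity × Occurrence × Detection:
  A: 7 × 2 × 4 = 56
  B: 7 × 8 × 2 = 112
  C: 9 × 9 × 5 = 405
  D: 2 × 3 × 5 = 30
  E: 2 × 4 × 9 = 72
Modes with RPN ≥ 65: B (112), C (405), E (72) → 3.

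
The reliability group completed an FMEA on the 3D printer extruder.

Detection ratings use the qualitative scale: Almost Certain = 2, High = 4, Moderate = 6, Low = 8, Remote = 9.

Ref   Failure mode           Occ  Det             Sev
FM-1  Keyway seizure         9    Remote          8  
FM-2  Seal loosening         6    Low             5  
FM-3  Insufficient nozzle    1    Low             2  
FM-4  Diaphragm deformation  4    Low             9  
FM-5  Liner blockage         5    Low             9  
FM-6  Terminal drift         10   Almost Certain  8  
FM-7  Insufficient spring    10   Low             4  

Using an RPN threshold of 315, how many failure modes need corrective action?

3

RPN = Severity × Occurrence × Detection:
  FM-1: 8 × 9 × 9 = 648
  FM-2: 5 × 6 × 8 = 240
  FM-3: 2 × 1 × 8 = 16
  FM-4: 9 × 4 × 8 = 288
  FM-5: 9 × 5 × 8 = 360
  FM-6: 8 × 10 × 2 = 160
  FM-7: 4 × 10 × 8 = 320
Modes with RPN ≥ 315: FM-1 (648), FM-5 (360), FM-7 (320) → 3.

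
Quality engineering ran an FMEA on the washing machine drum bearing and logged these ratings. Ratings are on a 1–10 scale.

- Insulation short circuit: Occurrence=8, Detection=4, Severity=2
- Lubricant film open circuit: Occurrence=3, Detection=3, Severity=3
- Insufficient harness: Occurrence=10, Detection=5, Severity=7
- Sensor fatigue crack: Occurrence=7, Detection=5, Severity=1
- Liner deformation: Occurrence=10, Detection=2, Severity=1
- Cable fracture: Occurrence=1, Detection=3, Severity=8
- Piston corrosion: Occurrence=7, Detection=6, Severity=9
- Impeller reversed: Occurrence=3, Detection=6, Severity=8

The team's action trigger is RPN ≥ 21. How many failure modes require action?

RPN = Severity × Occurrence × Detection:
  Insulation short circuit: 2 × 8 × 4 = 64
  Lubricant film open circuit: 3 × 3 × 3 = 27
  Insufficient harness: 7 × 10 × 5 = 350
  Sensor fatigue crack: 1 × 7 × 5 = 35
  Liner deformation: 1 × 10 × 2 = 20
  Cable fracture: 8 × 1 × 3 = 24
  Piston corrosion: 9 × 7 × 6 = 378
  Impeller reversed: 8 × 3 × 6 = 144
Modes with RPN ≥ 21: Insulation short circuit (64), Lubricant film open circuit (27), Insufficient harness (350), Sensor fatigue crack (35), Cable fracture (24), Piston corrosion (378), Impeller reversed (144) → 7.

7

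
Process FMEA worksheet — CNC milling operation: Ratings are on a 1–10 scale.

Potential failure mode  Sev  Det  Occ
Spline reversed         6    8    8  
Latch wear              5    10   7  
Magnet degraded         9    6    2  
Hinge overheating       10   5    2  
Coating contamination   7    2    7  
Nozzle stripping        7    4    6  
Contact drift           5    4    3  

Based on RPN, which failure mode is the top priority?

Spline reversed

RPN = Severity × Occurrence × Detection:
  Spline reversed: 6 × 8 × 8 = 384
  Latch wear: 5 × 7 × 10 = 350
  Magnet degraded: 9 × 2 × 6 = 108
  Hinge overheating: 10 × 2 × 5 = 100
  Coating contamination: 7 × 7 × 2 = 98
  Nozzle stripping: 7 × 6 × 4 = 168
  Contact drift: 5 × 3 × 4 = 60
Highest RPN is 384 → Spline reversed.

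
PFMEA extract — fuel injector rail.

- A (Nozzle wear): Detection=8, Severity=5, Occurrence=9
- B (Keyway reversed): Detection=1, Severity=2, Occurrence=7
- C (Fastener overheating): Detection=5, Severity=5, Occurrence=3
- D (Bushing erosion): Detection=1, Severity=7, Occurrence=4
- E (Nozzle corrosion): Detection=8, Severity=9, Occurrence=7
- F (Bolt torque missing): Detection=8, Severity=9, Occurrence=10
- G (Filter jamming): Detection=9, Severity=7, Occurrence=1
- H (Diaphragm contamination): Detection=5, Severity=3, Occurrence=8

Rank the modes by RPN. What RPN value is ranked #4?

RPN = Severity × Occurrence × Detection:
  A: 5 × 9 × 8 = 360
  B: 2 × 7 × 1 = 14
  C: 5 × 3 × 5 = 75
  D: 7 × 4 × 1 = 28
  E: 9 × 7 × 8 = 504
  F: 9 × 10 × 8 = 720
  G: 7 × 1 × 9 = 63
  H: 3 × 8 × 5 = 120
Sorted descending: 720, 504, 360, 120, 75, 63, 28, 14.
The fourth-highest RPN is 120 (H).

120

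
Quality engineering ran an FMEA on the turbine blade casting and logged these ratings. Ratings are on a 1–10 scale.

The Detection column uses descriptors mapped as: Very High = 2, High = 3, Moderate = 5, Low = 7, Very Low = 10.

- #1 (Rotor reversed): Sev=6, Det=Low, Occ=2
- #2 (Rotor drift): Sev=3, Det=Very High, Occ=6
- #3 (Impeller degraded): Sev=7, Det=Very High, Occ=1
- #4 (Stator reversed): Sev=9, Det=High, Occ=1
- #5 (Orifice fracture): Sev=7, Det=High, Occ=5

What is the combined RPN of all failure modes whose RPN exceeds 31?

RPN = Severity × Occurrence × Detection:
  #1: 6 × 2 × 7 = 84
  #2: 3 × 6 × 2 = 36
  #3: 7 × 1 × 2 = 14
  #4: 9 × 1 × 3 = 27
  #5: 7 × 5 × 3 = 105
RPN > 31: #1 (84), #2 (36), #5 (105).
Sum: 84 + 36 + 105 = 225.

225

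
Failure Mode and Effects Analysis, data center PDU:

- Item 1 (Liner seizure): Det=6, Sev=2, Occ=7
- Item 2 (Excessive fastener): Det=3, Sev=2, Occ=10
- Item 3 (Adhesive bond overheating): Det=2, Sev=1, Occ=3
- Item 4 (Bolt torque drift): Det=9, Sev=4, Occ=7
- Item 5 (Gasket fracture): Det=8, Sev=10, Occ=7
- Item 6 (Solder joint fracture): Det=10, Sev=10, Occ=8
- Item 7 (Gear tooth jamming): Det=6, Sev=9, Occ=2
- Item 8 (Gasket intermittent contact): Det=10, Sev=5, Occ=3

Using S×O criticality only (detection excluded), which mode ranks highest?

Item 6

Criticality = Severity × Occurrence:
  Item 1: 2 × 7 = 14
  Item 2: 2 × 10 = 20
  Item 3: 1 × 3 = 3
  Item 4: 4 × 7 = 28
  Item 5: 10 × 7 = 70
  Item 6: 10 × 8 = 80
  Item 7: 9 × 2 = 18
  Item 8: 5 × 3 = 15
Highest criticality is 80 → Item 6.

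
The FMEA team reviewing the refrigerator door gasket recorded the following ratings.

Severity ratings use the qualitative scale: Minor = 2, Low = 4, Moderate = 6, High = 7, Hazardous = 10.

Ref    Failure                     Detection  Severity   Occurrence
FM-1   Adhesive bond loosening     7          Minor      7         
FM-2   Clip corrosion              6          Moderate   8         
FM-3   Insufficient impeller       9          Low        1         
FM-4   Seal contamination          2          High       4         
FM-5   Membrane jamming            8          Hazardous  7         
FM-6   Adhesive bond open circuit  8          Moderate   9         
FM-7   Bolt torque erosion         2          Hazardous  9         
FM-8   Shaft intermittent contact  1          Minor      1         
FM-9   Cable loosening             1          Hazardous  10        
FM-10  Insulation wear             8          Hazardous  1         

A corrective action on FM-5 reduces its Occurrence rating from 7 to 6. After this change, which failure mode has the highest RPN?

RPN = Severity × Occurrence × Detection:
  FM-1: 2 × 7 × 7 = 98
  FM-2: 6 × 8 × 6 = 288
  FM-3: 4 × 1 × 9 = 36
  FM-4: 7 × 4 × 2 = 56
  FM-5: 10 × 7 × 8 = 560
  FM-6: 6 × 9 × 8 = 432
  FM-7: 10 × 9 × 2 = 180
  FM-8: 2 × 1 × 1 = 2
  FM-9: 10 × 10 × 1 = 100
  FM-10: 10 × 1 × 8 = 80
After action: FM-5 → 10 × 6 × 8 = 480.
Revised RPNs: FM-5=480, FM-6=432, FM-2=288, FM-7=180, FM-9=100, FM-1=98, FM-10=80, FM-4=56, FM-3=36, FM-8=2.
Highest is now FM-5 (480).

FM-5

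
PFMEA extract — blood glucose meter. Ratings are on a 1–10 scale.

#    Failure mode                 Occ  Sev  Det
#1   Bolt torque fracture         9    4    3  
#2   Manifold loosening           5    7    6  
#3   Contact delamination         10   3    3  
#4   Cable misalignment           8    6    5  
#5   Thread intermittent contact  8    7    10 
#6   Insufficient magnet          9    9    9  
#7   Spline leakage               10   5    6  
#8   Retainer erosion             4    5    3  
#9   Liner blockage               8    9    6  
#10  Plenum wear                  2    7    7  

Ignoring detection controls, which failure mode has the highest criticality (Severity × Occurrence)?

Criticality = Severity × Occurrence:
  #1: 4 × 9 = 36
  #2: 7 × 5 = 35
  #3: 3 × 10 = 30
  #4: 6 × 8 = 48
  #5: 7 × 8 = 56
  #6: 9 × 9 = 81
  #7: 5 × 10 = 50
  #8: 5 × 4 = 20
  #9: 9 × 8 = 72
  #10: 7 × 2 = 14
Highest criticality is 81 → #6.

#6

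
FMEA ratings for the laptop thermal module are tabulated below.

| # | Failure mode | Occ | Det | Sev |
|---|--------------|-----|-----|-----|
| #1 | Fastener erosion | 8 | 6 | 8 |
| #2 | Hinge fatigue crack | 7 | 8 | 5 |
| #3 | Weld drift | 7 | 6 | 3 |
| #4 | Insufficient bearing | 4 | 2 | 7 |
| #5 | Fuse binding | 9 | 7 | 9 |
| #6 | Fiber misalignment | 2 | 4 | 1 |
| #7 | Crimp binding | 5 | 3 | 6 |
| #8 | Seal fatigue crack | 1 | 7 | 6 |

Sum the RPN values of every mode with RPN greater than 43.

RPN = Severity × Occurrence × Detection:
  #1: 8 × 8 × 6 = 384
  #2: 5 × 7 × 8 = 280
  #3: 3 × 7 × 6 = 126
  #4: 7 × 4 × 2 = 56
  #5: 9 × 9 × 7 = 567
  #6: 1 × 2 × 4 = 8
  #7: 6 × 5 × 3 = 90
  #8: 6 × 1 × 7 = 42
RPN > 43: #1 (384), #2 (280), #3 (126), #4 (56), #5 (567), #7 (90).
Sum: 384 + 280 + 126 + 56 + 567 + 90 = 1503.

1503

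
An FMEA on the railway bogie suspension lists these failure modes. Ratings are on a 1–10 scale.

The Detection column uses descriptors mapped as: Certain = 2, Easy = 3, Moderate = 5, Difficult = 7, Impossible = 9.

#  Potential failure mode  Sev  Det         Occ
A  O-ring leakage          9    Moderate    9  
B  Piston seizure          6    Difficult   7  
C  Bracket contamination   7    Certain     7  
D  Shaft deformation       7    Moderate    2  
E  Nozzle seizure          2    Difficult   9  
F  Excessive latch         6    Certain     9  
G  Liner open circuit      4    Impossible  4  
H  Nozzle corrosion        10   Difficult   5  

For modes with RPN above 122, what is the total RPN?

1319

RPN = Severity × Occurrence × Detection:
  A: 9 × 9 × 5 = 405
  B: 6 × 7 × 7 = 294
  C: 7 × 7 × 2 = 98
  D: 7 × 2 × 5 = 70
  E: 2 × 9 × 7 = 126
  F: 6 × 9 × 2 = 108
  G: 4 × 4 × 9 = 144
  H: 10 × 5 × 7 = 350
RPN > 122: A (405), B (294), E (126), G (144), H (350).
Sum: 405 + 294 + 126 + 144 + 350 = 1319.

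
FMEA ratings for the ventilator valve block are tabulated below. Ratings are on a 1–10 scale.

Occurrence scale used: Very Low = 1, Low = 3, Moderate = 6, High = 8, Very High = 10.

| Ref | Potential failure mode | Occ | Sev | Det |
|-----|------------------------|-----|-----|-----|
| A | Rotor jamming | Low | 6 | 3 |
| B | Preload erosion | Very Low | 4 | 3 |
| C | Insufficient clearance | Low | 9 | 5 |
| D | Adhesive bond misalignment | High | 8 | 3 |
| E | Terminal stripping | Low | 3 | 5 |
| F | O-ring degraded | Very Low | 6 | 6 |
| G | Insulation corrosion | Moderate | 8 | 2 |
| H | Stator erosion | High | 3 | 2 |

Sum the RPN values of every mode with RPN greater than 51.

477

RPN = Severity × Occurrence × Detection:
  A: 6 × 3 × 3 = 54
  B: 4 × 1 × 3 = 12
  C: 9 × 3 × 5 = 135
  D: 8 × 8 × 3 = 192
  E: 3 × 3 × 5 = 45
  F: 6 × 1 × 6 = 36
  G: 8 × 6 × 2 = 96
  H: 3 × 8 × 2 = 48
RPN > 51: A (54), C (135), D (192), G (96).
Sum: 54 + 135 + 192 + 96 = 477.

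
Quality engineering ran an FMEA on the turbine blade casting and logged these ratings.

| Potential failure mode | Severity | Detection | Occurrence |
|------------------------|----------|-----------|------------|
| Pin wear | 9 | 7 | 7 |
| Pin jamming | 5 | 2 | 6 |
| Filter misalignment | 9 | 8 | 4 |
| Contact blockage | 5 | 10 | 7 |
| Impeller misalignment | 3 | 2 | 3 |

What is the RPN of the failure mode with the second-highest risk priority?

350

RPN = Severity × Occurrence × Detection:
  Pin wear: 9 × 7 × 7 = 441
  Pin jamming: 5 × 6 × 2 = 60
  Filter misalignment: 9 × 4 × 8 = 288
  Contact blockage: 5 × 7 × 10 = 350
  Impeller misalignment: 3 × 3 × 2 = 18
Sorted descending: 441, 350, 288, 60, 18.
The second-highest RPN is 350 (Contact blockage).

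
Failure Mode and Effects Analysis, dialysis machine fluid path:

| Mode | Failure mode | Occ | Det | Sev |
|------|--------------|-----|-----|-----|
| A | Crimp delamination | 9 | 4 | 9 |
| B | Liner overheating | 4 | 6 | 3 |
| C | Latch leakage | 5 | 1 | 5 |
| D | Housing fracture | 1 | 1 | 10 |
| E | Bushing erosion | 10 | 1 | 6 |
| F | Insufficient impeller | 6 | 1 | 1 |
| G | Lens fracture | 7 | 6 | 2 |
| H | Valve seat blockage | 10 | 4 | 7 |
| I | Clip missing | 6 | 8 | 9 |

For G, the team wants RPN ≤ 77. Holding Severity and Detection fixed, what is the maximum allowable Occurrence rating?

6

G: S=2, O=7, D=6 → current RPN = 84.
Fixed product = 12. Need 12 × O ≤ 77, so O ≤ 77/12 = 6.42.
Maximum integer Occurrence rating = 6 (gives RPN 72; O=7 would give 84 > 77).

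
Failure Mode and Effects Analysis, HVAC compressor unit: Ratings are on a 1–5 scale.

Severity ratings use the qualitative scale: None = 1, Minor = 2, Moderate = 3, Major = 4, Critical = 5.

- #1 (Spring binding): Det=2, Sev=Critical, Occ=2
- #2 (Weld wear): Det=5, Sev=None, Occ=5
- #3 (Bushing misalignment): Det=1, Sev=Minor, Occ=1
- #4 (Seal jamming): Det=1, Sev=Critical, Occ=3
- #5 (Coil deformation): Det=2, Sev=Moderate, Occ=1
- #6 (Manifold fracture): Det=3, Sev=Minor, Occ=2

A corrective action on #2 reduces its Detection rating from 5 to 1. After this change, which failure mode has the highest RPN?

RPN = Severity × Occurrence × Detection:
  #1: 5 × 2 × 2 = 20
  #2: 1 × 5 × 5 = 25
  #3: 2 × 1 × 1 = 2
  #4: 5 × 3 × 1 = 15
  #5: 3 × 1 × 2 = 6
  #6: 2 × 2 × 3 = 12
After action: #2 → 1 × 5 × 1 = 5.
Revised RPNs: #1=20, #4=15, #6=12, #5=6, #2=5, #3=2.
Highest is now #1 (20).

#1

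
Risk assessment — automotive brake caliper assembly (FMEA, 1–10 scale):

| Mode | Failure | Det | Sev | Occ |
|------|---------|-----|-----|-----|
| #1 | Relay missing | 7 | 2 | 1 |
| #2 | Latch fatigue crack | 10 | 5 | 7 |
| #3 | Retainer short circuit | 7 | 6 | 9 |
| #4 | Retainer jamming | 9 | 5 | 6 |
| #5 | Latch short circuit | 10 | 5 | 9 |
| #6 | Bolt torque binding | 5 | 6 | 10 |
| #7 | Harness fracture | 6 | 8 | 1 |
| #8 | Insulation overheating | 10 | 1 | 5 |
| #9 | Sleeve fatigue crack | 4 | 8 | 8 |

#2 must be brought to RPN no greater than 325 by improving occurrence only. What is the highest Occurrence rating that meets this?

6

#2: S=5, O=7, D=10 → current RPN = 350.
Fixed product = 50. Need 50 × O ≤ 325, so O ≤ 325/50 = 6.50.
Maximum integer Occurrence rating = 6 (gives RPN 300; O=7 would give 350 > 325).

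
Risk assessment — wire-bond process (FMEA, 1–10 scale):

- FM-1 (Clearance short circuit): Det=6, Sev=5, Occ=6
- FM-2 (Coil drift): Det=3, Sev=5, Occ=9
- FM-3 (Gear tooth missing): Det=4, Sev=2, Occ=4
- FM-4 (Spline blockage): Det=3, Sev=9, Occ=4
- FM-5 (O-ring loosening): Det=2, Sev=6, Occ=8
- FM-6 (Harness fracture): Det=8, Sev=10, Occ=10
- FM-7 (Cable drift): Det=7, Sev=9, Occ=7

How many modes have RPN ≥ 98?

5

RPN = Severity × Occurrence × Detection:
  FM-1: 5 × 6 × 6 = 180
  FM-2: 5 × 9 × 3 = 135
  FM-3: 2 × 4 × 4 = 32
  FM-4: 9 × 4 × 3 = 108
  FM-5: 6 × 8 × 2 = 96
  FM-6: 10 × 10 × 8 = 800
  FM-7: 9 × 7 × 7 = 441
Modes with RPN ≥ 98: FM-1 (180), FM-2 (135), FM-4 (108), FM-6 (800), FM-7 (441) → 5.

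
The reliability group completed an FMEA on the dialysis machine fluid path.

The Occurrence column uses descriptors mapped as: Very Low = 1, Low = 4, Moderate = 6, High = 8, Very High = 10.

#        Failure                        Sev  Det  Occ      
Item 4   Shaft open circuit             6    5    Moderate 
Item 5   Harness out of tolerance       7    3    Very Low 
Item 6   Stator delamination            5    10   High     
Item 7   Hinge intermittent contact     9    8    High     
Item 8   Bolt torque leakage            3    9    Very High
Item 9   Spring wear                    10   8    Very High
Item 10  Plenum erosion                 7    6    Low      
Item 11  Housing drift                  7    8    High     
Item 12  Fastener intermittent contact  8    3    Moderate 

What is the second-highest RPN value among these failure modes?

576

RPN = Severity × Occurrence × Detection:
  Item 4: 6 × 6 × 5 = 180
  Item 5: 7 × 1 × 3 = 21
  Item 6: 5 × 8 × 10 = 400
  Item 7: 9 × 8 × 8 = 576
  Item 8: 3 × 10 × 9 = 270
  Item 9: 10 × 10 × 8 = 800
  Item 10: 7 × 4 × 6 = 168
  Item 11: 7 × 8 × 8 = 448
  Item 12: 8 × 6 × 3 = 144
Sorted descending: 800, 576, 448, 400, 270, 180, 168, 144, 21.
The second-highest RPN is 576 (Item 7).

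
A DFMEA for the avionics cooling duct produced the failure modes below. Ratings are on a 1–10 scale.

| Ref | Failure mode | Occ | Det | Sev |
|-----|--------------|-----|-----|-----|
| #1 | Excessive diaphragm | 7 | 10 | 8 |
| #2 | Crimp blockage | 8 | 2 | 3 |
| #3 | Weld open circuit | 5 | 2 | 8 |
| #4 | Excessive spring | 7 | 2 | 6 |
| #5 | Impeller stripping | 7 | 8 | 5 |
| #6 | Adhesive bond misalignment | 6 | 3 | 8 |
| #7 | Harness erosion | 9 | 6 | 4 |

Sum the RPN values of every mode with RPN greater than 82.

1284

RPN = Severity × Occurrence × Detection:
  #1: 8 × 7 × 10 = 560
  #2: 3 × 8 × 2 = 48
  #3: 8 × 5 × 2 = 80
  #4: 6 × 7 × 2 = 84
  #5: 5 × 7 × 8 = 280
  #6: 8 × 6 × 3 = 144
  #7: 4 × 9 × 6 = 216
RPN > 82: #1 (560), #4 (84), #5 (280), #6 (144), #7 (216).
Sum: 560 + 84 + 280 + 144 + 216 = 1284.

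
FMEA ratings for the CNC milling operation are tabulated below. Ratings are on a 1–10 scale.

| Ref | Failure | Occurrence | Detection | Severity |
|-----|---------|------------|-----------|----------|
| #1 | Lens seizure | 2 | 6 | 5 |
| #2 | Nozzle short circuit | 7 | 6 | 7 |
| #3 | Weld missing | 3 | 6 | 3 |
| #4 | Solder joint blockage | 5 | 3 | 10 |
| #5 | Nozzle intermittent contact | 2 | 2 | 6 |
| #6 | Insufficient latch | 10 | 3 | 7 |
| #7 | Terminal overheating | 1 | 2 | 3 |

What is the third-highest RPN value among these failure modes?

RPN = Severity × Occurrence × Detection:
  #1: 5 × 2 × 6 = 60
  #2: 7 × 7 × 6 = 294
  #3: 3 × 3 × 6 = 54
  #4: 10 × 5 × 3 = 150
  #5: 6 × 2 × 2 = 24
  #6: 7 × 10 × 3 = 210
  #7: 3 × 1 × 2 = 6
Sorted descending: 294, 210, 150, 60, 54, 24, 6.
The third-highest RPN is 150 (#4).

150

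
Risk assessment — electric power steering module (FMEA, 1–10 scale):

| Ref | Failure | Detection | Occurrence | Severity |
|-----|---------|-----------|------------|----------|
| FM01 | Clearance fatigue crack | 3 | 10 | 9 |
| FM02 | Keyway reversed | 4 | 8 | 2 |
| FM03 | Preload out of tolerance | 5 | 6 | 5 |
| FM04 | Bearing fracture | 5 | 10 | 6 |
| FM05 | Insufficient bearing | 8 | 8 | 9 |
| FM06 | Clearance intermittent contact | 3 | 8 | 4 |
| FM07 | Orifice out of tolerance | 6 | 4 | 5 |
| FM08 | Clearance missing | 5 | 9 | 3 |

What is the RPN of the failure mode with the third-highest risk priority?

270

RPN = Severity × Occurrence × Detection:
  FM01: 9 × 10 × 3 = 270
  FM02: 2 × 8 × 4 = 64
  FM03: 5 × 6 × 5 = 150
  FM04: 6 × 10 × 5 = 300
  FM05: 9 × 8 × 8 = 576
  FM06: 4 × 8 × 3 = 96
  FM07: 5 × 4 × 6 = 120
  FM08: 3 × 9 × 5 = 135
Sorted descending: 576, 300, 270, 150, 135, 120, 96, 64.
The third-highest RPN is 270 (FM01).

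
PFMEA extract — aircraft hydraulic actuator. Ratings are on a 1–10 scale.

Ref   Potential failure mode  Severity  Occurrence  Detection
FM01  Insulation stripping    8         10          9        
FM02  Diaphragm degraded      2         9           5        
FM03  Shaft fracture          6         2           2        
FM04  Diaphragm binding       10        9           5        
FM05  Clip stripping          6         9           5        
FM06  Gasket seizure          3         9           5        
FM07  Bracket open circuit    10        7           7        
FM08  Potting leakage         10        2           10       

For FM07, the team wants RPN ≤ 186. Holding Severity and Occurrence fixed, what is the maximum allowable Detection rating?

FM07: S=10, O=7, D=7 → current RPN = 490.
Fixed product = 70. Need 70 × D ≤ 186, so D ≤ 186/70 = 2.66.
Maximum integer Detection rating = 2 (gives RPN 140; D=3 would give 210 > 186).

2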